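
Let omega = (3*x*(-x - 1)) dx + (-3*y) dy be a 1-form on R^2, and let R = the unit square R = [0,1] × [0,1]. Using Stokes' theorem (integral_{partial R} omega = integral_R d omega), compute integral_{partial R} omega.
integral_(partial R) omega = 0

Stokes: integral_partial_R omega = integral_R d omega with d omega = (∂Q/∂x - ∂P/∂y) dx ∧ dy.
  ∂Q/∂x = 0
  ∂P/∂y = 0
  integrand = ∂Q/∂x - ∂P/∂y = 0.
Integrating over R: integral_0^1 integral_0^1 (0) dx dy = 0.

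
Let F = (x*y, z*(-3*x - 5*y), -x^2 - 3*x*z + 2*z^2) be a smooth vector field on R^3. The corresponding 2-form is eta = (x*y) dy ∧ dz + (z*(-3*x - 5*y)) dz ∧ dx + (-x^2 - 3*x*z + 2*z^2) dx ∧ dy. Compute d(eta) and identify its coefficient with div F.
d(eta) = (-3*x + y - z) dx ∧ dy ∧ dz; div F = -3*x + y - z

For a 2-form in R^3 of the form above, applying d gives a 3-form with coefficient ∂P/∂x + ∂Q/∂y + ∂R/∂z:
  ∂P/∂x = y
  ∂Q/∂y = -5*z
  ∂R/∂z = -3*x + 4*z
Sum = -3*x + y - z, which is exactly div F.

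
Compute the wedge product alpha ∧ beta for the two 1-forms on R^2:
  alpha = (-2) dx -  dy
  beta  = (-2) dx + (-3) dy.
alpha ∧ beta = (4) dx ∧ dy

Distribute the wedge, using dx_i ∧ dx_j = -dx_j ∧ dx_i and dx_i ∧ dx_i = 0. For each pair (i, j) with i < j, the coefficient of dx_i ∧ dx_j in alpha ∧ beta is (alpha_i * beta_j - alpha_j * beta_i). Collecting: alpha ∧ beta = (4) dx ∧ dy.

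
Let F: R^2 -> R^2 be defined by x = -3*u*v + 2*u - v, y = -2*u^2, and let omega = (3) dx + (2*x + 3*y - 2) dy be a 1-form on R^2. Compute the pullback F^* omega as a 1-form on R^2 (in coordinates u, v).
F^* omega = (24*u^3 + 24*u^2*v - 16*u^2 + 8*u*v + 8*u - 9*v + 6) du + (-9*u - 3) dv

Using F^*(f dg) = (f ∘ F) d(g ∘ F), substitute each coordinate x_i by F_i(u, v) in f_i, and replace dx_i by d F_i = (∂F_i/∂u) du + (∂F_i/∂v) dv.
  For the x component: f_1(F) = 3; d F_1 = (2 - 3*v) du + (-3*u - 1) dv
  For the y component: f_2(F) = -6*u^2 - 6*u*v + 4*u - 2*v - 2; d F_2 = (-4*u) du + (0) dv
Combining and collecting du, dv coefficients:
  coeff of du: 24*u^3 + 24*u^2*v - 16*u^2 + 8*u*v + 8*u - 9*v + 6
  coeff of dv: -9*u - 3
F^* omega = (24*u^3 + 24*u^2*v - 16*u^2 + 8*u*v + 8*u - 9*v + 6) du + (-9*u - 3) dv.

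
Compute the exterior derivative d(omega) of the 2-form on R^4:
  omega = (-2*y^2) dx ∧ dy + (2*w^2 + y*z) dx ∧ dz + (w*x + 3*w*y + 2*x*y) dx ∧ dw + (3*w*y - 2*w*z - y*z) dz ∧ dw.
d(omega) = (-z) dx ∧ dy ∧ dz + (4*w) dx ∧ dz ∧ dw + (-3*w - 2*x) dx ∧ dy ∧ dw + (3*w - z) dy ∧ dz ∧ dw

For a 2-form omega = sum_{i<j} g_{ij} dx_i ∧ dx_j, the exterior derivative is
  d(omega) = sum_{i<j} d(g_{ij}) ∧ dx_i ∧ dx_j = sum_{i<j, k} (∂g_{ij}/∂x_k) dx_k ∧ dx_i ∧ dx_j.
Expand each term, using dx_k ∧ dx_i ∧ dx_j = sgn(permutation) dx_{(a)} ∧ dx_{(b)} ∧ dx_{(c)} with (a < b < c) sorted:
  d(2*w^2 + y*z) includes (∂/∂y)(2*w^2 + y*z) dy = (z) dy, which multiplied by dx ∧ dz gives (-z) dx ∧ dy ∧ dz
  d(2*w^2 + y*z) includes (∂/∂w)(2*w^2 + y*z) dw = (4*w) dw, which multiplied by dx ∧ dz gives (4*w) dx ∧ dz ∧ dw
  d(w*x + 3*w*y + 2*x*y) includes (∂/∂y)(w*x + 3*w*y + 2*x*y) dy = (3*w + 2*x) dy, which multiplied by dx ∧ dw gives (-3*w - 2*x) dx ∧ dy ∧ dw
  d(3*w*y - 2*w*z - y*z) includes (∂/∂y)(3*w*y - 2*w*z - y*z) dy = (3*w - z) dy, which multiplied by dz ∧ dw gives (3*w - z) dy ∧ dz ∧ dw
Collecting like 3-forms: d(omega) = (-z) dx ∧ dy ∧ dz + (4*w) dx ∧ dz ∧ dw + (-3*w - 2*x) dx ∧ dy ∧ dw + (3*w - z) dy ∧ dz ∧ dw.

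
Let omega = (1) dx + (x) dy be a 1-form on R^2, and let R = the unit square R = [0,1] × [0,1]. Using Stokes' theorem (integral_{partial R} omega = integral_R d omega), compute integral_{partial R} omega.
integral_(partial R) omega = 1

Stokes: integral_partial_R omega = integral_R d omega with d omega = (∂Q/∂x - ∂P/∂y) dx ∧ dy.
  ∂Q/∂x = 1
  ∂P/∂y = 0
  integrand = ∂Q/∂x - ∂P/∂y = 1.
Integrating over R: integral_0^1 integral_0^1 (1) dx dy = 1.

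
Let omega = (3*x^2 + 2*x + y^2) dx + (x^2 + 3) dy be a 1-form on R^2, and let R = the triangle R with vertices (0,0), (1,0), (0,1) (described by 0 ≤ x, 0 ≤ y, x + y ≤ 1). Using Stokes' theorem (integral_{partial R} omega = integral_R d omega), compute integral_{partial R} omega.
integral_(partial R) omega = 0

Stokes: integral_partial_R omega = integral_R d omega with d omega = (∂Q/∂x - ∂P/∂y) dx ∧ dy.
  ∂Q/∂x = 2*x
  ∂P/∂y = 2*y
  integrand = ∂Q/∂x - ∂P/∂y = 2*x - 2*y.
Integrating over R: integral_0^1 integral_0^{1-x} (2*x - 2*y) dy dx = 0.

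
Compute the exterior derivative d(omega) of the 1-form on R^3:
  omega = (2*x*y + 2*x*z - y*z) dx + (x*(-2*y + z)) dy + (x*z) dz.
d(omega) = (-2*x - 2*y + 2*z) dx ∧ dy + (-2*x + y + z) dx ∧ dz + (-x) dy ∧ dz

For a 1-form omega = sum_i f_i dx_i, the exterior derivative is
  d(omega) = sum_{i < j} (∂f_j/∂x_i - ∂f_i/∂x_j) dx_i ∧ dx_j.
  coefficient of dx ∧ dy: ∂f_2/∂x - ∂f_1/∂y = ∂(x*(-2*y + z))/∂x - ∂(2*x*y + 2*x*z - y*z)/∂y = -2*x - 2*y + 2*z
  coefficient of dx ∧ dz: ∂f_3/∂x - ∂f_1/∂z = ∂(x*z)/∂x - ∂(2*x*y + 2*x*z - y*z)/∂z = -2*x + y + z
  coefficient of dy ∧ dz: ∂f_3/∂y - ∂f_2/∂z = ∂(x*z)/∂y - ∂(x*(-2*y + z))/∂z = -x
Assembling: d(omega) = (-2*x - 2*y + 2*z) dx ∧ dy + (-2*x + y + z) dx ∧ dz + (-x) dy ∧ dz.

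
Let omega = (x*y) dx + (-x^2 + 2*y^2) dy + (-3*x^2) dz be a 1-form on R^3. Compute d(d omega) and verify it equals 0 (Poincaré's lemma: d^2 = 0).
d(d omega) = 0

Step 1: d omega = sum_{i<j} (∂f_j/∂x_i - ∂f_i/∂x_j) dx_i ∧ dx_j:
  coeff of dx ∧ dy: -3*x
  coeff of dx ∧ dz: -6*x
  coeff of dy ∧ dz: 0
Step 2: Apply d again to each 2-form coefficient. The only possible 3-form in R^3 is dx ∧ dy ∧ dz, with coefficient
  ∂(coeff of dy∧dz)/∂x - ∂(coeff of dx∧dz)/∂y + ∂(coeff of dx∧dy)/∂z
  = ∂/∂x (0) - ∂/∂y (-6*x) + ∂/∂z (-3*x).
Each of these terms simplifies to sums of mixed partials that cancel in pairs. The result is 0 (by equality of mixed partials for smooth functions — Schwarz / Clairaut).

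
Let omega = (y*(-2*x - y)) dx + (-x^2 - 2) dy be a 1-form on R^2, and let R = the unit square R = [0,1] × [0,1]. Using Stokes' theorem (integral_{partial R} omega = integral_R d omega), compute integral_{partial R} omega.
integral_(partial R) omega = 1

Stokes: integral_partial_R omega = integral_R d omega with d omega = (∂Q/∂x - ∂P/∂y) dx ∧ dy.
  ∂Q/∂x = -2*x
  ∂P/∂y = -2*x - 2*y
  integrand = ∂Q/∂x - ∂P/∂y = 2*y.
Integrating over R: integral_0^1 integral_0^1 (2*y) dx dy = 1.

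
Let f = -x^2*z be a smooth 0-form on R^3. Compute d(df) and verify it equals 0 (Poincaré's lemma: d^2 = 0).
d(df) = 0

Step 1: df = sum_i (∂f/∂x_i) dx_i = (-2*x*z) dx + (0) dy + (-x^2) dz.
Step 2: Apply d again. Using the 1-form formula, the coefficient of dx ∧ dy in d(df) is ∂^2 f/∂x ∂y - ∂^2 f/∂y ∂x = (0) - (0) = 0 (equality of mixed partials for smooth f).
Similarly for dx ∧ dz and dy ∧ dz — all coefficients vanish. So d(df) = 0.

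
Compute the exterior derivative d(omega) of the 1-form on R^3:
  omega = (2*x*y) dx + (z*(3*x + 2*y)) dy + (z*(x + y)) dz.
d(omega) = (-2*x + 3*z) dx ∧ dy + (z) dx ∧ dz + (-3*x - 2*y + z) dy ∧ dz

For a 1-form omega = sum_i f_i dx_i, the exterior derivative is
  d(omega) = sum_{i < j} (∂f_j/∂x_i - ∂f_i/∂x_j) dx_i ∧ dx_j.
  coefficient of dx ∧ dy: ∂f_2/∂x - ∂f_1/∂y = ∂(z*(3*x + 2*y))/∂x - ∂(2*x*y)/∂y = -2*x + 3*z
  coefficient of dx ∧ dz: ∂f_3/∂x - ∂f_1/∂z = ∂(z*(x + y))/∂x - ∂(2*x*y)/∂z = z
  coefficient of dy ∧ dz: ∂f_3/∂y - ∂f_2/∂z = ∂(z*(x + y))/∂y - ∂(z*(3*x + 2*y))/∂z = -3*x - 2*y + z
Assembling: d(omega) = (-2*x + 3*z) dx ∧ dy + (z) dx ∧ dz + (-3*x - 2*y + z) dy ∧ dz.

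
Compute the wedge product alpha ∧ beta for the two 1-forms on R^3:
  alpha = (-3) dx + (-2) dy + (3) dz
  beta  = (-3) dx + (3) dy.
alpha ∧ beta = (-15) dx ∧ dy + (9) dx ∧ dz + (-9) dy ∧ dz

Distribute the wedge, using dx_i ∧ dx_j = -dx_j ∧ dx_i and dx_i ∧ dx_i = 0. For each pair (i, j) with i < j, the coefficient of dx_i ∧ dx_j in alpha ∧ beta is (alpha_i * beta_j - alpha_j * beta_i). Collecting: alpha ∧ beta = (-15) dx ∧ dy + (9) dx ∧ dz + (-9) dy ∧ dz.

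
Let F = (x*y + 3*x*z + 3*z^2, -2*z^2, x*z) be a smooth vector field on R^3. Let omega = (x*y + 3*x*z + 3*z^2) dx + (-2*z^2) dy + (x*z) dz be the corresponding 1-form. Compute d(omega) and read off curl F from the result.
d(omega) = (4*z) dy ∧ dz + (3*x + 5*z) dz ∧ dx + (-x) dx ∧ dy; curl F = (4*z, 3*x + 5*z, -x)

d omega = sum_{i<j} (∂f_j/∂x_i - ∂f_i/∂x_j) dx_i ∧ dx_j. Under the identification (dy ∧ dz, dz ∧ dx, dx ∧ dy) ↔ (e_x, e_y, e_z), the coefficients are exactly the components of curl F. Compute:
  ∂R/∂y - ∂Q/∂z = (0) - (-4*z) = 4*z
  ∂P/∂z - ∂R/∂x = (3*x + 6*z) - (z) = 3*x + 5*z
  ∂Q/∂x - ∂P/∂y = (0) - (x) = -x.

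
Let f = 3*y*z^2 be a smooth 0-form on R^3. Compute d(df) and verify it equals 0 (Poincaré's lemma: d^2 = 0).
d(df) = 0

Step 1: df = sum_i (∂f/∂x_i) dx_i = (0) dx + (3*z^2) dy + (6*y*z) dz.
Step 2: Apply d again. Using the 1-form formula, the coefficient of dx ∧ dy in d(df) is ∂^2 f/∂x ∂y - ∂^2 f/∂y ∂x = (0) - (0) = 0 (equality of mixed partials for smooth f).
Similarly for dx ∧ dz and dy ∧ dz — all coefficients vanish. So d(df) = 0.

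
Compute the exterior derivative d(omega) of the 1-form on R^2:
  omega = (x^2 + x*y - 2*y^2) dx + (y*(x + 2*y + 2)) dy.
d(omega) = (-x + 5*y) dx ∧ dy

For a 1-form omega = sum_i f_i dx_i, the exterior derivative is
  d(omega) = sum_{i < j} (∂f_j/∂x_i - ∂f_i/∂x_j) dx_i ∧ dx_j.
  coefficient of dx ∧ dy: ∂f_2/∂x - ∂f_1/∂y = ∂(y*(x + 2*y + 2))/∂x - ∂(x^2 + x*y - 2*y^2)/∂y = -x + 5*y
Assembling: d(omega) = (-x + 5*y) dx ∧ dy.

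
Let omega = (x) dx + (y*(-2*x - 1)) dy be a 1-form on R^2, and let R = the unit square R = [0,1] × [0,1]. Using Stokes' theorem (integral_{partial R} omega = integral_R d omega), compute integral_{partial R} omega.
integral_(partial R) omega = -1

Stokes: integral_partial_R omega = integral_R d omega with d omega = (∂Q/∂x - ∂P/∂y) dx ∧ dy.
  ∂Q/∂x = -2*y
  ∂P/∂y = 0
  integrand = ∂Q/∂x - ∂P/∂y = -2*y.
Integrating over R: integral_0^1 integral_0^1 (-2*y) dx dy = -1.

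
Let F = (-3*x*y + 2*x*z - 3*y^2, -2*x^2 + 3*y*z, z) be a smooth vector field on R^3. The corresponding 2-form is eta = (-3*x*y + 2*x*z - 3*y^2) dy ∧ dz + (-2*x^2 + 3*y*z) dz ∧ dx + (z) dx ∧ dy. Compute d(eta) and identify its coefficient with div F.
d(eta) = (-3*y + 5*z + 1) dx ∧ dy ∧ dz; div F = -3*y + 5*z + 1

For a 2-form in R^3 of the form above, applying d gives a 3-form with coefficient ∂P/∂x + ∂Q/∂y + ∂R/∂z:
  ∂P/∂x = -3*y + 2*z
  ∂Q/∂y = 3*z
  ∂R/∂z = 1
Sum = -3*y + 5*z + 1, which is exactly div F.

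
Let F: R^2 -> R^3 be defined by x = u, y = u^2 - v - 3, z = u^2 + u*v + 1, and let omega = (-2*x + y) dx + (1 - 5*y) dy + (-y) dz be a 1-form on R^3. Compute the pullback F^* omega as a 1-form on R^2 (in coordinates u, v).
F^* omega = (-12*u^3 - u^2*v + u^2 + 12*u*v + 36*u + v^2 + 2*v - 3) du + (-u^3 + 5*u^2 + u*v + 3*u - 5*v - 16) dv

Using F^*(f dg) = (f ∘ F) d(g ∘ F), substitute each coordinate x_i by F_i(u, v) in f_i, and replace dx_i by d F_i = (∂F_i/∂u) du + (∂F_i/∂v) dv.
  For the x component: f_1(F) = u^2 - 2*u - v - 3; d F_1 = (1) du + (0) dv
  For the y component: f_2(F) = -5*u^2 + 5*v + 16; d F_2 = (2*u) du + (-1) dv
  For the z component: f_3(F) = -u^2 + v + 3; d F_3 = (2*u + v) du + (u) dv
Combining and collecting du, dv coefficients:
  coeff of du: -12*u^3 - u^2*v + u^2 + 12*u*v + 36*u + v^2 + 2*v - 3
  coeff of dv: -u^3 + 5*u^2 + u*v + 3*u - 5*v - 16
F^* omega = (-12*u^3 - u^2*v + u^2 + 12*u*v + 36*u + v^2 + 2*v - 3) du + (-u^3 + 5*u^2 + u*v + 3*u - 5*v - 16) dv.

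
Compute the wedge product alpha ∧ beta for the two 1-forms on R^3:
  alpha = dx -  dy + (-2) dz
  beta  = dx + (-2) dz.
alpha ∧ beta = (1) dx ∧ dy + (2) dy ∧ dz

Distribute the wedge, using dx_i ∧ dx_j = -dx_j ∧ dx_i and dx_i ∧ dx_i = 0. For each pair (i, j) with i < j, the coefficient of dx_i ∧ dx_j in alpha ∧ beta is (alpha_i * beta_j - alpha_j * beta_i). Collecting: alpha ∧ beta = (1) dx ∧ dy + (2) dy ∧ dz.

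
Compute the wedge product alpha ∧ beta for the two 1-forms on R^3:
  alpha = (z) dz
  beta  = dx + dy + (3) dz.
alpha ∧ beta = (-z) dx ∧ dz + (-z) dy ∧ dz

Distribute the wedge, using dx_i ∧ dx_j = -dx_j ∧ dx_i and dx_i ∧ dx_i = 0. For each pair (i, j) with i < j, the coefficient of dx_i ∧ dx_j in alpha ∧ beta is (alpha_i * beta_j - alpha_j * beta_i). Collecting: alpha ∧ beta = (-z) dx ∧ dz + (-z) dy ∧ dz.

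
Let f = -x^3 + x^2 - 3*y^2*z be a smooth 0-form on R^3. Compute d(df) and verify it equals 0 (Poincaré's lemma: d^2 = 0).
d(df) = 0

Step 1: df = sum_i (∂f/∂x_i) dx_i = (x*(2 - 3*x)) dx + (-6*y*z) dy + (-3*y^2) dz.
Step 2: Apply d again. Using the 1-form formula, the coefficient of dx ∧ dy in d(df) is ∂^2 f/∂x ∂y - ∂^2 f/∂y ∂x = (0) - (0) = 0 (equality of mixed partials for smooth f).
Similarly for dx ∧ dz and dy ∧ dz — all coefficients vanish. So d(df) = 0.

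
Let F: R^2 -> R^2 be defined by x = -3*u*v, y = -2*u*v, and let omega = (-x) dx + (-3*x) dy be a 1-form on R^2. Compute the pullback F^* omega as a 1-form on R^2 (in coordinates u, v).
F^* omega = (-27*u*v^2) du + (-27*u^2*v) dv

Using F^*(f dg) = (f ∘ F) d(g ∘ F), substitute each coordinate x_i by F_i(u, v) in f_i, and replace dx_i by d F_i = (∂F_i/∂u) du + (∂F_i/∂v) dv.
  For the x component: f_1(F) = 3*u*v; d F_1 = (-3*v) du + (-3*u) dv
  For the y component: f_2(F) = 9*u*v; d F_2 = (-2*v) du + (-2*u) dv
Combining and collecting du, dv coefficients:
  coeff of du: -27*u*v^2
  coeff of dv: -27*u^2*v
F^* omega = (-27*u*v^2) du + (-27*u^2*v) dv.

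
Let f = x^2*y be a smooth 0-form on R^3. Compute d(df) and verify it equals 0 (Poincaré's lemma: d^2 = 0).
d(df) = 0

Step 1: df = sum_i (∂f/∂x_i) dx_i = (2*x*y) dx + (x^2) dy + (0) dz.
Step 2: Apply d again. Using the 1-form formula, the coefficient of dx ∧ dy in d(df) is ∂^2 f/∂x ∂y - ∂^2 f/∂y ∂x = (2*x) - (2*x) = 0 (equality of mixed partials for smooth f).
Similarly for dx ∧ dz and dy ∧ dz — all coefficients vanish. So d(df) = 0.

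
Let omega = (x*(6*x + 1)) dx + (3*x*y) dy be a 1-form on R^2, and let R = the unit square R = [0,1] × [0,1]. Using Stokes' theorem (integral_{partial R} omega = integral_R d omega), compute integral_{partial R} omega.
integral_(partial R) omega = 3/2

Stokes: integral_partial_R omega = integral_R d omega with d omega = (∂Q/∂x - ∂P/∂y) dx ∧ dy.
  ∂Q/∂x = 3*y
  ∂P/∂y = 0
  integrand = ∂Q/∂x - ∂P/∂y = 3*y.
Integrating over R: integral_0^1 integral_0^1 (3*y) dx dy = 3/2.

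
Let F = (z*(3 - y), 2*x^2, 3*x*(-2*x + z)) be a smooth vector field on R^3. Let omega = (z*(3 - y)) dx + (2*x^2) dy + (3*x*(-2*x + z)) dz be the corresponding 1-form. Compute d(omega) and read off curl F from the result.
d(omega) = (0) dy ∧ dz + (12*x - y - 3*z + 3) dz ∧ dx + (4*x + z) dx ∧ dy; curl F = (0, 12*x - y - 3*z + 3, 4*x + z)

d omega = sum_{i<j} (∂f_j/∂x_i - ∂f_i/∂x_j) dx_i ∧ dx_j. Under the identification (dy ∧ dz, dz ∧ dx, dx ∧ dy) ↔ (e_x, e_y, e_z), the coefficients are exactly the components of curl F. Compute:
  ∂R/∂y - ∂Q/∂z = (0) - (0) = 0
  ∂P/∂z - ∂R/∂x = (3 - y) - (-12*x + 3*z) = 12*x - y - 3*z + 3
  ∂Q/∂x - ∂P/∂y = (4*x) - (-z) = 4*x + z.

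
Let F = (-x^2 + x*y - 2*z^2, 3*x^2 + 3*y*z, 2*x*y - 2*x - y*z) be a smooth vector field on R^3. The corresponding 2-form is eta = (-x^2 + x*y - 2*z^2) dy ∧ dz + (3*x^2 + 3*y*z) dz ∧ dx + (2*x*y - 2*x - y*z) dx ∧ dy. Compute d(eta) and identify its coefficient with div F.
d(eta) = (-2*x + 3*z) dx ∧ dy ∧ dz; div F = -2*x + 3*z

For a 2-form in R^3 of the form above, applying d gives a 3-form with coefficient ∂P/∂x + ∂Q/∂y + ∂R/∂z:
  ∂P/∂x = -2*x + y
  ∂Q/∂y = 3*z
  ∂R/∂z = -y
Sum = -2*x + 3*z, which is exactly div F.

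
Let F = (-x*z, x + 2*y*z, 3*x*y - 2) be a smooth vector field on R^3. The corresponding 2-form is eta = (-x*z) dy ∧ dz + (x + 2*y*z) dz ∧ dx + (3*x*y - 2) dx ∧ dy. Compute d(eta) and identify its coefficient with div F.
d(eta) = (z) dx ∧ dy ∧ dz; div F = z

For a 2-form in R^3 of the form above, applying d gives a 3-form with coefficient ∂P/∂x + ∂Q/∂y + ∂R/∂z:
  ∂P/∂x = -z
  ∂Q/∂y = 2*z
  ∂R/∂z = 0
Sum = z, which is exactly div F.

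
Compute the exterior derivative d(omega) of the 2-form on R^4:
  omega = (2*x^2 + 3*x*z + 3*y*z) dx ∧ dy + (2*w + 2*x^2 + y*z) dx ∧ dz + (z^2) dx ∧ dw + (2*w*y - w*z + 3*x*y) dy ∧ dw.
d(omega) = (3*x + 3*y - z) dx ∧ dy ∧ dz + (2 - 2*z) dx ∧ dz ∧ dw + (3*y) dx ∧ dy ∧ dw + (w) dy ∧ dz ∧ dw

For a 2-form omega = sum_{i<j} g_{ij} dx_i ∧ dx_j, the exterior derivative is
  d(omega) = sum_{i<j} d(g_{ij}) ∧ dx_i ∧ dx_j = sum_{i<j, k} (∂g_{ij}/∂x_k) dx_k ∧ dx_i ∧ dx_j.
Expand each term, using dx_k ∧ dx_i ∧ dx_j = sgn(permutation) dx_{(a)} ∧ dx_{(b)} ∧ dx_{(c)} with (a < b < c) sorted:
  d(2*x^2 + 3*x*z + 3*y*z) includes (∂/∂z)(2*x^2 + 3*x*z + 3*y*z) dz = (3*x + 3*y) dz, which multiplied by dx ∧ dy gives (3*x + 3*y) dx ∧ dy ∧ dz
  d(2*w + 2*x^2 + y*z) includes (∂/∂y)(2*w + 2*x^2 + y*z) dy = (z) dy, which multiplied by dx ∧ dz gives (-z) dx ∧ dy ∧ dz
  d(2*w + 2*x^2 + y*z) includes (∂/∂w)(2*w + 2*x^2 + y*z) dw = (2) dw, which multiplied by dx ∧ dz gives (2) dx ∧ dz ∧ dw
  d(z^2) includes (∂/∂z)(z^2) dz = (2*z) dz, which multiplied by dx ∧ dw gives (-2*z) dx ∧ dz ∧ dw
  d(2*w*y - w*z + 3*x*y) includes (∂/∂x)(2*w*y - w*z + 3*x*y) dx = (3*y) dx, which multiplied by dy ∧ dw gives (3*y) dx ∧ dy ∧ dw
  d(2*w*y - w*z + 3*x*y) includes (∂/∂z)(2*w*y - w*z + 3*x*y) dz = (-w) dz, which multiplied by dy ∧ dw gives (w) dy ∧ dz ∧ dw
Collecting like 3-forms: d(omega) = (3*x + 3*y - z) dx ∧ dy ∧ dz + (2 - 2*z) dx ∧ dz ∧ dw + (3*y) dx ∧ dy ∧ dw + (w) dy ∧ dz ∧ dw.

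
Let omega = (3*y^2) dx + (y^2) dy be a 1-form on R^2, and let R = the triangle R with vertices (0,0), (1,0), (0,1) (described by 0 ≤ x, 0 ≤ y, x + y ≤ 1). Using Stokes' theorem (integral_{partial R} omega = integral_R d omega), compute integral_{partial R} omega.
integral_(partial R) omega = -1

Stokes: integral_partial_R omega = integral_R d omega with d omega = (∂Q/∂x - ∂P/∂y) dx ∧ dy.
  ∂Q/∂x = 0
  ∂P/∂y = 6*y
  integrand = ∂Q/∂x - ∂P/∂y = -6*y.
Integrating over R: integral_0^1 integral_0^{1-x} (-6*y) dy dx = -1.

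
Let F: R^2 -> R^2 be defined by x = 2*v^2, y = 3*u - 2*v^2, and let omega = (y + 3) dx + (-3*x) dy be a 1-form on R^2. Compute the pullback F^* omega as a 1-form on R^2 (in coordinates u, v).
F^* omega = (-18*v^2) du + (4*v*(3*u + 4*v^2 + 3)) dv

Using F^*(f dg) = (f ∘ F) d(g ∘ F), substitute each coordinate x_i by F_i(u, v) in f_i, and replace dx_i by d F_i = (∂F_i/∂u) du + (∂F_i/∂v) dv.
  For the x component: f_1(F) = 3*u - 2*v^2 + 3; d F_1 = (0) du + (4*v) dv
  For the y component: f_2(F) = -6*v^2; d F_2 = (3) du + (-4*v) dv
Combining and collecting du, dv coefficients:
  coeff of du: -18*v^2
  coeff of dv: 4*v*(3*u + 4*v^2 + 3)
F^* omega = (-18*v^2) du + (4*v*(3*u + 4*v^2 + 3)) dv.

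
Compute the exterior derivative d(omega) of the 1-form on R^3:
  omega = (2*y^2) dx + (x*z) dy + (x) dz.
d(omega) = (-4*y + z) dx ∧ dy + (1) dx ∧ dz + (-x) dy ∧ dz

For a 1-form omega = sum_i f_i dx_i, the exterior derivative is
  d(omega) = sum_{i < j} (∂f_j/∂x_i - ∂f_i/∂x_j) dx_i ∧ dx_j.
  coefficient of dx ∧ dy: ∂f_2/∂x - ∂f_1/∂y = ∂(x*z)/∂x - ∂(2*y^2)/∂y = -4*y + z
  coefficient of dx ∧ dz: ∂f_3/∂x - ∂f_1/∂z = ∂(x)/∂x - ∂(2*y^2)/∂z = 1
  coefficient of dy ∧ dz: ∂f_3/∂y - ∂f_2/∂z = ∂(x)/∂y - ∂(x*z)/∂z = -x
Assembling: d(omega) = (-4*y + z) dx ∧ dy + (1) dx ∧ dz + (-x) dy ∧ dz.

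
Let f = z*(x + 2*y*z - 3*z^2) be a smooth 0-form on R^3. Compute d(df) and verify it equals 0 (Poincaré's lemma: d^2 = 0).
d(df) = 0

Step 1: df = sum_i (∂f/∂x_i) dx_i = (z) dx + (2*z^2) dy + (x + 4*y*z - 9*z^2) dz.
Step 2: Apply d again. Using the 1-form formula, the coefficient of dx ∧ dy in d(df) is ∂^2 f/∂x ∂y - ∂^2 f/∂y ∂x = (0) - (0) = 0 (equality of mixed partials for smooth f).
Similarly for dx ∧ dz and dy ∧ dz — all coefficients vanish. So d(df) = 0.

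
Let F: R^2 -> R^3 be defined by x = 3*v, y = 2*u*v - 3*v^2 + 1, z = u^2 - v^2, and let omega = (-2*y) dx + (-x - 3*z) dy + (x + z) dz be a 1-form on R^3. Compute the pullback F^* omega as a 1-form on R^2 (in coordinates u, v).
F^* omega = (2*u^3 - 6*u^2*v - 2*u*v^2 + 6*u*v + 6*v^3 - 6*v^2) du + (-6*u^3 + 16*u^2*v + 6*u*v^2 - 18*u*v - 16*v^3 + 30*v^2 - 6) dv

Using F^*(f dg) = (f ∘ F) d(g ∘ F), substitute each coordinate x_i by F_i(u, v) in f_i, and replace dx_i by d F_i = (∂F_i/∂u) du + (∂F_i/∂v) dv.
  For the x component: f_1(F) = -4*u*v + 6*v^2 - 2; d F_1 = (0) du + (3) dv
  For the y component: f_2(F) = -3*u^2 + 3*v^2 - 3*v; d F_2 = (2*v) du + (2*u - 6*v) dv
  For the z component: f_3(F) = u^2 - v^2 + 3*v; d F_3 = (2*u) du + (-2*v) dv
Combining and collecting du, dv coefficients:
  coeff of du: 2*u^3 - 6*u^2*v - 2*u*v^2 + 6*u*v + 6*v^3 - 6*v^2
  coeff of dv: -6*u^3 + 16*u^2*v + 6*u*v^2 - 18*u*v - 16*v^3 + 30*v^2 - 6
F^* omega = (2*u^3 - 6*u^2*v - 2*u*v^2 + 6*u*v + 6*v^3 - 6*v^2) du + (-6*u^3 + 16*u^2*v + 6*u*v^2 - 18*u*v - 16*v^3 + 30*v^2 - 6) dv.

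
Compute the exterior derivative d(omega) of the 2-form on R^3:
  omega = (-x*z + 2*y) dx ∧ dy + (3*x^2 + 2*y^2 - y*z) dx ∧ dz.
d(omega) = (-x - 4*y + z) dx ∧ dy ∧ dz

For a 2-form omega = sum_{i<j} g_{ij} dx_i ∧ dx_j, the exterior derivative is
  d(omega) = sum_{i<j} d(g_{ij}) ∧ dx_i ∧ dx_j = sum_{i<j, k} (∂g_{ij}/∂x_k) dx_k ∧ dx_i ∧ dx_j.
Expand each term, using dx_k ∧ dx_i ∧ dx_j = sgn(permutation) dx_{(a)} ∧ dx_{(b)} ∧ dx_{(c)} with (a < b < c) sorted:
  d(-x*z + 2*y) includes (∂/∂z)(-x*z + 2*y) dz = (-x) dz, which multiplied by dx ∧ dy gives (-x) dx ∧ dy ∧ dz
  d(3*x^2 + 2*y^2 - y*z) includes (∂/∂y)(3*x^2 + 2*y^2 - y*z) dy = (4*y - z) dy, which multiplied by dx ∧ dz gives (-4*y + z) dx ∧ dy ∧ dz
Collecting like 3-forms: d(omega) = (-x - 4*y + z) dx ∧ dy ∧ dz.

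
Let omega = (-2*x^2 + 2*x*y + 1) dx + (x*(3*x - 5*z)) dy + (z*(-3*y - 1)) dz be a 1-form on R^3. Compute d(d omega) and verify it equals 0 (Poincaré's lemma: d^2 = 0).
d(d omega) = 0

Step 1: d omega = sum_{i<j} (∂f_j/∂x_i - ∂f_i/∂x_j) dx_i ∧ dx_j:
  coeff of dx ∧ dy: 4*x - 5*z
  coeff of dx ∧ dz: 0
  coeff of dy ∧ dz: 5*x - 3*z
Step 2: Apply d again to each 2-form coefficient. The only possible 3-form in R^3 is dx ∧ dy ∧ dz, with coefficient
  ∂(coeff of dy∧dz)/∂x - ∂(coeff of dx∧dz)/∂y + ∂(coeff of dx∧dy)/∂z
  = ∂/∂x (5*x - 3*z) - ∂/∂y (0) + ∂/∂z (4*x - 5*z).
Each of these terms simplifies to sums of mixed partials that cancel in pairs. The result is 0 (by equality of mixed partials for smooth functions — Schwarz / Clairaut).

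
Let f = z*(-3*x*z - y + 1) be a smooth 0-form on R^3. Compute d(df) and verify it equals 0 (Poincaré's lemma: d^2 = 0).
d(df) = 0

Step 1: df = sum_i (∂f/∂x_i) dx_i = (-3*z^2) dx + (-z) dy + (-6*x*z - y + 1) dz.
Step 2: Apply d again. Using the 1-form formula, the coefficient of dx ∧ dy in d(df) is ∂^2 f/∂x ∂y - ∂^2 f/∂y ∂x = (0) - (0) = 0 (equality of mixed partials for smooth f).
Similarly for dx ∧ dz and dy ∧ dz — all coefficients vanish. So d(df) = 0.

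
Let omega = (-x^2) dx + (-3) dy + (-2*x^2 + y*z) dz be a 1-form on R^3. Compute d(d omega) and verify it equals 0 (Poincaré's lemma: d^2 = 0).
d(d omega) = 0

Step 1: d omega = sum_{i<j} (∂f_j/∂x_i - ∂f_i/∂x_j) dx_i ∧ dx_j:
  coeff of dx ∧ dy: 0
  coeff of dx ∧ dz: -4*x
  coeff of dy ∧ dz: z
Step 2: Apply d again to each 2-form coefficient. The only possible 3-form in R^3 is dx ∧ dy ∧ dz, with coefficient
  ∂(coeff of dy∧dz)/∂x - ∂(coeff of dx∧dz)/∂y + ∂(coeff of dx∧dy)/∂z
  = ∂/∂x (z) - ∂/∂y (-4*x) + ∂/∂z (0).
Each of these terms simplifies to sums of mixed partials that cancel in pairs. The result is 0 (by equality of mixed partials for smooth functions — Schwarz / Clairaut).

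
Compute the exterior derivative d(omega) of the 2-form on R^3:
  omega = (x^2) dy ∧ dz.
d(omega) = (2*x) dx ∧ dy ∧ dz

For a 2-form omega = sum_{i<j} g_{ij} dx_i ∧ dx_j, the exterior derivative is
  d(omega) = sum_{i<j} d(g_{ij}) ∧ dx_i ∧ dx_j = sum_{i<j, k} (∂g_{ij}/∂x_k) dx_k ∧ dx_i ∧ dx_j.
Expand each term, using dx_k ∧ dx_i ∧ dx_j = sgn(permutation) dx_{(a)} ∧ dx_{(b)} ∧ dx_{(c)} with (a < b < c) sorted:
  d(x^2) includes (∂/∂x)(x^2) dx = (2*x) dx, which multiplied by dy ∧ dz gives (2*x) dx ∧ dy ∧ dz
Collecting like 3-forms: d(omega) = (2*x) dx ∧ dy ∧ dz.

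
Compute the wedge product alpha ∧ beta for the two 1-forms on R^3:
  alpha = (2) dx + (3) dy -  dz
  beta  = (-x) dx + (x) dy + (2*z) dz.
alpha ∧ beta = (5*x) dx ∧ dy + (-x + 4*z) dx ∧ dz + (x + 6*z) dy ∧ dz

Distribute the wedge, using dx_i ∧ dx_j = -dx_j ∧ dx_i and dx_i ∧ dx_i = 0. For each pair (i, j) with i < j, the coefficient of dx_i ∧ dx_j in alpha ∧ beta is (alpha_i * beta_j - alpha_j * beta_i). Collecting: alpha ∧ beta = (5*x) dx ∧ dy + (-x + 4*z) dx ∧ dz + (x + 6*z) dy ∧ dz.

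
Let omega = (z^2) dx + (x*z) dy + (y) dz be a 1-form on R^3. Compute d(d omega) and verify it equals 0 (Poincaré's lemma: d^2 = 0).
d(d omega) = 0

Step 1: d omega = sum_{i<j} (∂f_j/∂x_i - ∂f_i/∂x_j) dx_i ∧ dx_j:
  coeff of dx ∧ dy: z
  coeff of dx ∧ dz: -2*z
  coeff of dy ∧ dz: 1 - x
Step 2: Apply d again to each 2-form coefficient. The only possible 3-form in R^3 is dx ∧ dy ∧ dz, with coefficient
  ∂(coeff of dy∧dz)/∂x - ∂(coeff of dx∧dz)/∂y + ∂(coeff of dx∧dy)/∂z
  = ∂/∂x (1 - x) - ∂/∂y (-2*z) + ∂/∂z (z).
Each of these terms simplifies to sums of mixed partials that cancel in pairs. The result is 0 (by equality of mixed partials for smooth functions — Schwarz / Clairaut).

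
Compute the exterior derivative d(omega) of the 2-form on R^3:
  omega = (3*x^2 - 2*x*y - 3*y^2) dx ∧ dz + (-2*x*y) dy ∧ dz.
d(omega) = (2*x + 4*y) dx ∧ dy ∧ dz

For a 2-form omega = sum_{i<j} g_{ij} dx_i ∧ dx_j, the exterior derivative is
  d(omega) = sum_{i<j} d(g_{ij}) ∧ dx_i ∧ dx_j = sum_{i<j, k} (∂g_{ij}/∂x_k) dx_k ∧ dx_i ∧ dx_j.
Expand each term, using dx_k ∧ dx_i ∧ dx_j = sgn(permutation) dx_{(a)} ∧ dx_{(b)} ∧ dx_{(c)} with (a < b < c) sorted:
  d(3*x^2 - 2*x*y - 3*y^2) includes (∂/∂y)(3*x^2 - 2*x*y - 3*y^2) dy = (-2*x - 6*y) dy, which multiplied by dx ∧ dz gives (2*x + 6*y) dx ∧ dy ∧ dz
  d(-2*x*y) includes (∂/∂x)(-2*x*y) dx = (-2*y) dx, which multiplied by dy ∧ dz gives (-2*y) dx ∧ dy ∧ dz
Collecting like 3-forms: d(omega) = (2*x + 4*y) dx ∧ dy ∧ dz.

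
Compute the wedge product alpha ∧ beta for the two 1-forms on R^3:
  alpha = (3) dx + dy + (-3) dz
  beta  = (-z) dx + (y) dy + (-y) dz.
alpha ∧ beta = (3*y + z) dx ∧ dy + (-3*y - 3*z) dx ∧ dz + (2*y) dy ∧ dz

Distribute the wedge, using dx_i ∧ dx_j = -dx_j ∧ dx_i and dx_i ∧ dx_i = 0. For each pair (i, j) with i < j, the coefficient of dx_i ∧ dx_j in alpha ∧ beta is (alpha_i * beta_j - alpha_j * beta_i). Collecting: alpha ∧ beta = (3*y + z) dx ∧ dy + (-3*y - 3*z) dx ∧ dz + (2*y) dy ∧ dz.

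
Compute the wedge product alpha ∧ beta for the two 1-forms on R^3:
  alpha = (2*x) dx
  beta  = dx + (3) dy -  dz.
alpha ∧ beta = (6*x) dx ∧ dy + (-2*x) dx ∧ dz

Distribute the wedge, using dx_i ∧ dx_j = -dx_j ∧ dx_i and dx_i ∧ dx_i = 0. For each pair (i, j) with i < j, the coefficient of dx_i ∧ dx_j in alpha ∧ beta is (alpha_i * beta_j - alpha_j * beta_i). Collecting: alpha ∧ beta = (6*x) dx ∧ dy + (-2*x) dx ∧ dz.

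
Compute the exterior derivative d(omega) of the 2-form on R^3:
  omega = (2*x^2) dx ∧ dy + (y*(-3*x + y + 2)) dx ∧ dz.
d(omega) = (3*x - 2*y - 2) dx ∧ dy ∧ dz

For a 2-form omega = sum_{i<j} g_{ij} dx_i ∧ dx_j, the exterior derivative is
  d(omega) = sum_{i<j} d(g_{ij}) ∧ dx_i ∧ dx_j = sum_{i<j, k} (∂g_{ij}/∂x_k) dx_k ∧ dx_i ∧ dx_j.
Expand each term, using dx_k ∧ dx_i ∧ dx_j = sgn(permutation) dx_{(a)} ∧ dx_{(b)} ∧ dx_{(c)} with (a < b < c) sorted:
  d(y*(-3*x + y + 2)) includes (∂/∂y)(y*(-3*x + y + 2)) dy = (-3*x + 2*y + 2) dy, which multiplied by dx ∧ dz gives (3*x - 2*y - 2) dx ∧ dy ∧ dz
Collecting like 3-forms: d(omega) = (3*x - 2*y - 2) dx ∧ dy ∧ dz.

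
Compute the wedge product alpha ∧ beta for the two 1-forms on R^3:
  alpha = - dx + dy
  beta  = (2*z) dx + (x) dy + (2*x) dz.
alpha ∧ beta = (-x - 2*z) dx ∧ dy + (-2*x) dx ∧ dz + (2*x) dy ∧ dz

Distribute the wedge, using dx_i ∧ dx_j = -dx_j ∧ dx_i and dx_i ∧ dx_i = 0. For each pair (i, j) with i < j, the coefficient of dx_i ∧ dx_j in alpha ∧ beta is (alpha_i * beta_j - alpha_j * beta_i). Collecting: alpha ∧ beta = (-x - 2*z) dx ∧ dy + (-2*x) dx ∧ dz + (2*x) dy ∧ dz.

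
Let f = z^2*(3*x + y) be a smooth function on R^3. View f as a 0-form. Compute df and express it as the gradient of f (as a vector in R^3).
df = (3*z^2) dx + (z^2) dy + (2*z*(3*x + y)) dz; grad f = (3*z^2, z^2, 2*z*(3*x + y))

For a 0-form f, d f = (∂f/∂x) dx + (∂f/∂y) dy + (∂f/∂z) dz. The components of the vector representation are exactly the entries of grad f in Cartesian coordinates:
  ∂f/∂x = 3*z^2
  ∂f/∂y = z^2
  ∂f/∂z = 2*z*(3*x + y).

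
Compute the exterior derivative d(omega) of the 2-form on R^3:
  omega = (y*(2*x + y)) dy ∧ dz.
d(omega) = (2*y) dx ∧ dy ∧ dz

For a 2-form omega = sum_{i<j} g_{ij} dx_i ∧ dx_j, the exterior derivative is
  d(omega) = sum_{i<j} d(g_{ij}) ∧ dx_i ∧ dx_j = sum_{i<j, k} (∂g_{ij}/∂x_k) dx_k ∧ dx_i ∧ dx_j.
Expand each term, using dx_k ∧ dx_i ∧ dx_j = sgn(permutation) dx_{(a)} ∧ dx_{(b)} ∧ dx_{(c)} with (a < b < c) sorted:
  d(y*(2*x + y)) includes (∂/∂x)(y*(2*x + y)) dx = (2*y) dx, which multiplied by dy ∧ dz gives (2*y) dx ∧ dy ∧ dz
Collecting like 3-forms: d(omega) = (2*y) dx ∧ dy ∧ dz.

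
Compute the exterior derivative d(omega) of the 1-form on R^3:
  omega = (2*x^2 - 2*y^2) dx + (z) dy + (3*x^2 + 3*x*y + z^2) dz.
d(omega) = (4*y) dx ∧ dy + (6*x + 3*y) dx ∧ dz + (3*x - 1) dy ∧ dz

For a 1-form omega = sum_i f_i dx_i, the exterior derivative is
  d(omega) = sum_{i < j} (∂f_j/∂x_i - ∂f_i/∂x_j) dx_i ∧ dx_j.
  coefficient of dx ∧ dy: ∂f_2/∂x - ∂f_1/∂y = ∂(z)/∂x - ∂(2*x^2 - 2*y^2)/∂y = 4*y
  coefficient of dx ∧ dz: ∂f_3/∂x - ∂f_1/∂z = ∂(3*x^2 + 3*x*y + z^2)/∂x - ∂(2*x^2 - 2*y^2)/∂z = 6*x + 3*y
  coefficient of dy ∧ dz: ∂f_3/∂y - ∂f_2/∂z = ∂(3*x^2 + 3*x*y + z^2)/∂y - ∂(z)/∂z = 3*x - 1
Assembling: d(omega) = (4*y) dx ∧ dy + (6*x + 3*y) dx ∧ dz + (3*x - 1) dy ∧ dz.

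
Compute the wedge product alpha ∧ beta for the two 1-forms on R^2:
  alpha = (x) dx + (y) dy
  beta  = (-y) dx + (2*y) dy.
alpha ∧ beta = (y*(2*x + y)) dx ∧ dy

Distribute the wedge, using dx_i ∧ dx_j = -dx_j ∧ dx_i and dx_i ∧ dx_i = 0. For each pair (i, j) with i < j, the coefficient of dx_i ∧ dx_j in alpha ∧ beta is (alpha_i * beta_j - alpha_j * beta_i). Collecting: alpha ∧ beta = (y*(2*x + y)) dx ∧ dy.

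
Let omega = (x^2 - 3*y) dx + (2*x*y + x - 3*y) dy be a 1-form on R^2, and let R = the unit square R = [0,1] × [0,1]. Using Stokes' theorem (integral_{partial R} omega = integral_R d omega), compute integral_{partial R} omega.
integral_(partial R) omega = 5

Stokes: integral_partial_R omega = integral_R d omega with d omega = (∂Q/∂x - ∂P/∂y) dx ∧ dy.
  ∂Q/∂x = 2*y + 1
  ∂P/∂y = -3
  integrand = ∂Q/∂x - ∂P/∂y = 2*y + 4.
Integrating over R: integral_0^1 integral_0^1 (2*y + 4) dx dy = 5.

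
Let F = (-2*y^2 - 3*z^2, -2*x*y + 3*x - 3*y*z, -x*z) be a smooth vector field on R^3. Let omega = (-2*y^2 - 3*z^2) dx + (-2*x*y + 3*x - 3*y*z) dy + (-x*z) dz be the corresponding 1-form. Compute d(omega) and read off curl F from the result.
d(omega) = (3*y) dy ∧ dz + (-5*z) dz ∧ dx + (2*y + 3) dx ∧ dy; curl F = (3*y, -5*z, 2*y + 3)

d omega = sum_{i<j} (∂f_j/∂x_i - ∂f_i/∂x_j) dx_i ∧ dx_j. Under the identification (dy ∧ dz, dz ∧ dx, dx ∧ dy) ↔ (e_x, e_y, e_z), the coefficients are exactly the components of curl F. Compute:
  ∂R/∂y - ∂Q/∂z = (0) - (-3*y) = 3*y
  ∂P/∂z - ∂R/∂x = (-6*z) - (-z) = -5*z
  ∂Q/∂x - ∂P/∂y = (3 - 2*y) - (-4*y) = 2*y + 3.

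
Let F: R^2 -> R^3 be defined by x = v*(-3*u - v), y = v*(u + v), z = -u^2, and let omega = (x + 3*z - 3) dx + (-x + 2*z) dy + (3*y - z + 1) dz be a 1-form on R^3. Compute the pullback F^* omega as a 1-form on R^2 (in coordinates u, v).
F^* omega = (-2*u^3 + u^2*v + 6*u*v^2 - 2*u + 4*v^3 + 9*v) du + (7*u^3 + 14*u^2*v + 16*u*v^2 + 9*u + 4*v^3 + 6*v) dv

Using F^*(f dg) = (f ∘ F) d(g ∘ F), substitute each coordinate x_i by F_i(u, v) in f_i, and replace dx_i by d F_i = (∂F_i/∂u) du + (∂F_i/∂v) dv.
  For the x component: f_1(F) = -3*u^2 - 3*u*v - v^2 - 3; d F_1 = (-3*v) du + (-3*u - 2*v) dv
  For the y component: f_2(F) = -2*u^2 + 3*u*v + v^2; d F_2 = (v) du + (u + 2*v) dv
  For the z component: f_3(F) = u^2 + 3*u*v + 3*v^2 + 1; d F_3 = (-2*u) du + (0) dv
Combining and collecting du, dv coefficients:
  coeff of du: -2*u^3 + u^2*v + 6*u*v^2 - 2*u + 4*v^3 + 9*v
  coeff of dv: 7*u^3 + 14*u^2*v + 16*u*v^2 + 9*u + 4*v^3 + 6*v
F^* omega = (-2*u^3 + u^2*v + 6*u*v^2 - 2*u + 4*v^3 + 9*v) du + (7*u^3 + 14*u^2*v + 16*u*v^2 + 9*u + 4*v^3 + 6*v) dv.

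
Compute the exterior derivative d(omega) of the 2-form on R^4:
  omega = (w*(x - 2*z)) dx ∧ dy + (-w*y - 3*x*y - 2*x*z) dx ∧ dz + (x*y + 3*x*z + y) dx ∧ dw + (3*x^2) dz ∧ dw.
d(omega) = (-w + 3*x) dx ∧ dy ∧ dz + (-2*z - 1) dx ∧ dy ∧ dw + (3*x - y) dx ∧ dz ∧ dw

For a 2-form omega = sum_{i<j} g_{ij} dx_i ∧ dx_j, the exterior derivative is
  d(omega) = sum_{i<j} d(g_{ij}) ∧ dx_i ∧ dx_j = sum_{i<j, k} (∂g_{ij}/∂x_k) dx_k ∧ dx_i ∧ dx_j.
Expand each term, using dx_k ∧ dx_i ∧ dx_j = sgn(permutation) dx_{(a)} ∧ dx_{(b)} ∧ dx_{(c)} with (a < b < c) sorted:
  d(w*(x - 2*z)) includes (∂/∂z)(w*(x - 2*z)) dz = (-2*w) dz, which multiplied by dx ∧ dy gives (-2*w) dx ∧ dy ∧ dz
  d(w*(x - 2*z)) includes (∂/∂w)(w*(x - 2*z)) dw = (x - 2*z) dw, which multiplied by dx ∧ dy gives (x - 2*z) dx ∧ dy ∧ dw
  d(-w*y - 3*x*y - 2*x*z) includes (∂/∂y)(-w*y - 3*x*y - 2*x*z) dy = (-w - 3*x) dy, which multiplied by dx ∧ dz gives (w + 3*x) dx ∧ dy ∧ dz
  d(-w*y - 3*x*y - 2*x*z) includes (∂/∂w)(-w*y - 3*x*y - 2*x*z) dw = (-y) dw, which multiplied by dx ∧ dz gives (-y) dx ∧ dz ∧ dw
  d(x*y + 3*x*z + y) includes (∂/∂y)(x*y + 3*x*z + y) dy = (x + 1) dy, which multiplied by dx ∧ dw gives (-x - 1) dx ∧ dy ∧ dw
  d(x*y + 3*x*z + y) includes (∂/∂z)(x*y + 3*x*z + y) dz = (3*x) dz, which multiplied by dx ∧ dw gives (-3*x) dx ∧ dz ∧ dw
  d(3*x^2) includes (∂/∂x)(3*x^2) dx = (6*x) dx, which multiplied by dz ∧ dw gives (6*x) dx ∧ dz ∧ dw
Collecting like 3-forms: d(omega) = (-w + 3*x) dx ∧ dy ∧ dz + (-2*z - 1) dx ∧ dy ∧ dw + (3*x - y) dx ∧ dz ∧ dw.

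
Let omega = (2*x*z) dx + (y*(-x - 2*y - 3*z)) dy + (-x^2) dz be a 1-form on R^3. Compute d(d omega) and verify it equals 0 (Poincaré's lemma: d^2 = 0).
d(d omega) = 0

Step 1: d omega = sum_{i<j} (∂f_j/∂x_i - ∂f_i/∂x_j) dx_i ∧ dx_j:
  coeff of dx ∧ dy: -y
  coeff of dx ∧ dz: -4*x
  coeff of dy ∧ dz: 3*y
Step 2: Apply d again to each 2-form coefficient. The only possible 3-form in R^3 is dx ∧ dy ∧ dz, with coefficient
  ∂(coeff of dy∧dz)/∂x - ∂(coeff of dx∧dz)/∂y + ∂(coeff of dx∧dy)/∂z
  = ∂/∂x (3*y) - ∂/∂y (-4*x) + ∂/∂z (-y).
Each of these terms simplifies to sums of mixed partials that cancel in pairs. The result is 0 (by equality of mixed partials for smooth functions — Schwarz / Clairaut).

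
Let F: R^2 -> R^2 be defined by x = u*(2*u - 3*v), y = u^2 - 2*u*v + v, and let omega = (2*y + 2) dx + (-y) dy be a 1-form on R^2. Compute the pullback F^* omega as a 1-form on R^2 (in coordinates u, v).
F^* omega = (6*u^3 - 16*u^2*v + 8*u*v^2 + 6*u*v + 8*u - 4*v^2 - 6*v) du + (-4*u^3 + 8*u^2*v - u^2 - 2*u*v - 6*u - v) dv

Using F^*(f dg) = (f ∘ F) d(g ∘ F), substitute each coordinate x_i by F_i(u, v) in f_i, and replace dx_i by d F_i = (∂F_i/∂u) du + (∂F_i/∂v) dv.
  For the x component: f_1(F) = 2*u^2 - 4*u*v + 2*v + 2; d F_1 = (4*u - 3*v) du + (-3*u) dv
  For the y component: f_2(F) = -u^2 + 2*u*v - v; d F_2 = (2*u - 2*v) du + (1 - 2*u) dv
Combining and collecting du, dv coefficients:
  coeff of du: 6*u^3 - 16*u^2*v + 8*u*v^2 + 6*u*v + 8*u - 4*v^2 - 6*v
  coeff of dv: -4*u^3 + 8*u^2*v - u^2 - 2*u*v - 6*u - v
F^* omega = (6*u^3 - 16*u^2*v + 8*u*v^2 + 6*u*v + 8*u - 4*v^2 - 6*v) du + (-4*u^3 + 8*u^2*v - u^2 - 2*u*v - 6*u - v) dv.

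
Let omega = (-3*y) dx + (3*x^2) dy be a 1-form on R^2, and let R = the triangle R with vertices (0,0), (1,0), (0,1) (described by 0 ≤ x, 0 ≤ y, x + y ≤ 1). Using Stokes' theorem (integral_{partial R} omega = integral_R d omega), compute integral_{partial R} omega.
integral_(partial R) omega = 5/2

Stokes: integral_partial_R omega = integral_R d omega with d omega = (∂Q/∂x - ∂P/∂y) dx ∧ dy.
  ∂Q/∂x = 6*x
  ∂P/∂y = -3
  integrand = ∂Q/∂x - ∂P/∂y = 6*x + 3.
Integrating over R: integral_0^1 integral_0^{1-x} (6*x + 3) dy dx = 5/2.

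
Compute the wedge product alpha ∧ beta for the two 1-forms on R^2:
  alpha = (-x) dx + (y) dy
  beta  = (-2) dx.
alpha ∧ beta = (2*y) dx ∧ dy

Distribute the wedge, using dx_i ∧ dx_j = -dx_j ∧ dx_i and dx_i ∧ dx_i = 0. For each pair (i, j) with i < j, the coefficient of dx_i ∧ dx_j in alpha ∧ beta is (alpha_i * beta_j - alpha_j * beta_i). Collecting: alpha ∧ beta = (2*y) dx ∧ dy.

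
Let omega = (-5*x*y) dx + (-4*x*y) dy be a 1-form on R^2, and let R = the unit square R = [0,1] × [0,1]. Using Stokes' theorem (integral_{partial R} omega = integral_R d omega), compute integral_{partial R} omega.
integral_(partial R) omega = 1/2

Stokes: integral_partial_R omega = integral_R d omega with d omega = (∂Q/∂x - ∂P/∂y) dx ∧ dy.
  ∂Q/∂x = -4*y
  ∂P/∂y = -5*x
  integrand = ∂Q/∂x - ∂P/∂y = 5*x - 4*y.
Integrating over R: integral_0^1 integral_0^1 (5*x - 4*y) dx dy = 1/2.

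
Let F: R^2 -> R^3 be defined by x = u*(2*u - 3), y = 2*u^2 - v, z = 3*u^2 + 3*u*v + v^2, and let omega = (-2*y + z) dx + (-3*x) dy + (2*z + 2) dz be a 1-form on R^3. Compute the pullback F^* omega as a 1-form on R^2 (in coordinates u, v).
F^* omega = (8*u^3 + 66*u^2*v + 39*u^2 + 34*u*v^2 - u*v + 12*u + 6*v^3 - 3*v^2) du + (18*u^3 + 30*u^2*v + 6*u^2 + 18*u*v^2 - 3*u + 4*v^3 + 4*v) dv

Using F^*(f dg) = (f ∘ F) d(g ∘ F), substitute each coordinate x_i by F_i(u, v) in f_i, and replace dx_i by d F_i = (∂F_i/∂u) du + (∂F_i/∂v) dv.
  For the x component: f_1(F) = -u^2 + 3*u*v + v^2 + 2*v; d F_1 = (4*u - 3) du + (0) dv
  For the y component: f_2(F) = 3*u*(3 - 2*u); d F_2 = (4*u) du + (-1) dv
  For the z component: f_3(F) = 6*u^2 + 6*u*v + 2*v^2 + 2; d F_3 = (6*u + 3*v) du + (3*u + 2*v) dv
Combining and collecting du, dv coefficients:
  coeff of du: 8*u^3 + 66*u^2*v + 39*u^2 + 34*u*v^2 - u*v + 12*u + 6*v^3 - 3*v^2
  coeff of dv: 18*u^3 + 30*u^2*v + 6*u^2 + 18*u*v^2 - 3*u + 4*v^3 + 4*v
F^* omega = (8*u^3 + 66*u^2*v + 39*u^2 + 34*u*v^2 - u*v + 12*u + 6*v^3 - 3*v^2) du + (18*u^3 + 30*u^2*v + 6*u^2 + 18*u*v^2 - 3*u + 4*v^3 + 4*v) dv.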